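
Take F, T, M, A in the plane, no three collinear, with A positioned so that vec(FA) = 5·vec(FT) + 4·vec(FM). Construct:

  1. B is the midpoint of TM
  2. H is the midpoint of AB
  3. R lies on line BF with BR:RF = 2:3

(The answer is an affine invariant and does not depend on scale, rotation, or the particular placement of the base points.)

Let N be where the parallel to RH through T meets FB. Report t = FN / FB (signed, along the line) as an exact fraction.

Set F = (0, 0), T = (1, 0), M = (0, 1), A = (5, 4); any affine frame gives the same invariant.
1. B is the midpoint of TM ⇒ B = (1/2, 1/2)
2. H is the midpoint of AB ⇒ H = (11/4, 9/4)
3. R lies on line BF with BR:RF = 2:3 ⇒ R = (3/10, 3/10)
through T parallel to RH: direction (49/20, 39/20); meets FB at N = (-39/10, -39/10)
N = F + t·(B−F) with t = -39/5

t = -39/5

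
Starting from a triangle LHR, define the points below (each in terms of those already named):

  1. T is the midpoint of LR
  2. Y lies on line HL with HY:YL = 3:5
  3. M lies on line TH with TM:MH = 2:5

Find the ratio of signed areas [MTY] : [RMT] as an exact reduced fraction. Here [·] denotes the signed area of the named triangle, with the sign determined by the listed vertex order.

Assign L = (0, 0), H = (1, 0), R = (0, 1) — the answer is frame-independent, so this choice is without loss of generality.
1. T is the midpoint of LR ⇒ T = (0, 1/2)
2. Y lies on line HL with HY:YL = 3:5 ⇒ Y = (5/8, 0)
3. M lies on line TH with TM:MH = 2:5 ⇒ M = (2/7, 5/14)
2·[MTY] = 3/56, 2·[RMT] = -1/7
[MTY]:[RMT] = 3/56:-1/7 = -3/8

[MTY]:[RMT] = -3/8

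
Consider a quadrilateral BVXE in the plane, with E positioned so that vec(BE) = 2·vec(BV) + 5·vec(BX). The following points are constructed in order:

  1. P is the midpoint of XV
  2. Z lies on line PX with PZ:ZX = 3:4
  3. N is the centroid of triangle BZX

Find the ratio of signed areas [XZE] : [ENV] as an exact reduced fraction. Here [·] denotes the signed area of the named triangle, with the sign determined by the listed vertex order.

Work in coordinates with B = (0, 0), V = (1, 0), X = (0, 1), E = (2, 5).
1. P is the midpoint of XV ⇒ P = (1/2, 1/2)
2. Z lies on line PX with PZ:ZX = 3:4 ⇒ Z = (2/7, 5/7)
3. N is the centroid of triangle BZX ⇒ N = (2/21, 4/7)
2·[XZE] = 12/7, 2·[ENV] = 107/21
[XZE]:[ENV] = 12/7:107/21 = 36/107

[XZE]:[ENV] = 36/107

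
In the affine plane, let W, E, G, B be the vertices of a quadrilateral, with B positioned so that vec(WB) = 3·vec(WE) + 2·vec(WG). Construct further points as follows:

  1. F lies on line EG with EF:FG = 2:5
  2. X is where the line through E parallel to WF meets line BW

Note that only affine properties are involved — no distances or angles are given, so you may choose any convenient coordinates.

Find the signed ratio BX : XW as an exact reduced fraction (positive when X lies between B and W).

Choose coordinates W = (0, 0), E = (1, 0), G = (0, 1), B = (3, 2).
1. F lies on line EG with EF:FG = 2:5 ⇒ F = (5/7, 2/7)
2. X is where the line through E parallel to WF meets line BW ⇒ X = (-3/2, -1)
X = B + t·(W−B) with t = 3/2, so BX:XW = t:(1−t) = 3/2:-1/2

BX:XW = -3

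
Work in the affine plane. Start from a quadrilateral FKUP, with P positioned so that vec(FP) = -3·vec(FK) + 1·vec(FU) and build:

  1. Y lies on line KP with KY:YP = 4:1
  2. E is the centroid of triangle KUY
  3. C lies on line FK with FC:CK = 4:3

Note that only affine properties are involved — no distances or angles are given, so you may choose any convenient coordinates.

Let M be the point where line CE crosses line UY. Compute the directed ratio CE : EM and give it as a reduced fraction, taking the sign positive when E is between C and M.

CE:EM = 53/28

Choose coordinates F = (0, 0), K = (1, 0), U = (0, 1), P = (-3, 1).
1. Y lies on line KP with KY:YP = 4:1 ⇒ Y = (-11/5, 4/5)
2. E is the centroid of triangle KUY ⇒ E = (-2/5, 3/5)
3. C lies on line FK with FC:CK = 4:3 ⇒ C = (4/7, 0)
line CE meets UY at M = (-242/265, 243/265)
E = C + t·(M−C) with t = 53/81, so CE:EM = 53/81:28/81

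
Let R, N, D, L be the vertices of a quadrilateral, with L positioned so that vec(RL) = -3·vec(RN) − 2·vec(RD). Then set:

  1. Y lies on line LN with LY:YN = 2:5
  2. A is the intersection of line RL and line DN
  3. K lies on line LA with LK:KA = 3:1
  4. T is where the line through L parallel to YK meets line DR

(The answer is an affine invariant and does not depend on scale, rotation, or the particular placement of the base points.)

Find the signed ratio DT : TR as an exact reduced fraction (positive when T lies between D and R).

DT:TR = 69/40

Work in coordinates with R = (0, 0), N = (1, 0), D = (0, 1), L = (-3, -2).
1. Y lies on line LN with LY:YN = 2:5 ⇒ Y = (-13/7, -10/7)
2. A is the intersection of line RL and line DN ⇒ A = (3/5, 2/5)
3. K lies on line LA with LK:KA = 3:1 ⇒ K = (-3/10, -1/5)
4. T is where the line through L parallel to YK meets line DR ⇒ T = (0, 40/109)
T = D + t·(R−D) with t = 69/109, so DT:TR = t:(1−t) = 69/109:40/109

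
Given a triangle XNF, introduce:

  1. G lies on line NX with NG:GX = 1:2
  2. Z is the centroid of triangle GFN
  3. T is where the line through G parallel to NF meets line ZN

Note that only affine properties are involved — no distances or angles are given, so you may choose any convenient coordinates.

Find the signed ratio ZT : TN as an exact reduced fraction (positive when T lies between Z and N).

Set X = (0, 0), N = (1, 0), F = (0, 1); any affine frame gives the same invariant.
1. G lies on line NX with NG:GX = 1:2 ⇒ G = (2/3, 0)
2. Z is the centroid of triangle GFN ⇒ Z = (5/9, 1/3)
3. T is where the line through G parallel to NF meets line ZN ⇒ T = (-1/3, 1)
T = Z + t·(N−Z) with t = -2, so ZT:TN = t:(1−t) = -2:3

ZT:TN = -2/3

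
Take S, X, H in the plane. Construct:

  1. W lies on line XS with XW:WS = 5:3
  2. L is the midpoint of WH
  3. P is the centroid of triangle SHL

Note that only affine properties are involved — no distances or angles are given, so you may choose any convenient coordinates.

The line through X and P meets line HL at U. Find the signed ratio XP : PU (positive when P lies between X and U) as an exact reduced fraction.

Set S = (0, 0), X = (1, 0), H = (0, 1); any affine frame gives the same invariant.
1. W lies on line XS with XW:WS = 5:3 ⇒ W = (3/8, 0)
2. L is the midpoint of WH ⇒ L = (3/16, 1/2)
3. P is the centroid of triangle SHL ⇒ P = (1/16, 1/2)
line XP meets HL at U = (7/32, 5/12)
P = X + t·(U−X) with t = 6/5, so XP:PU = 6/5:-1/5

XP:PU = -6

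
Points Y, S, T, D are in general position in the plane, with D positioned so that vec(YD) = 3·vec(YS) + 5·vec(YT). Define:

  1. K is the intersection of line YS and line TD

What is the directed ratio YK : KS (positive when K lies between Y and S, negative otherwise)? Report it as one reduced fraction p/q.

Set Y = (0, 0), S = (1, 0), T = (0, 1), D = (3, 5); any affine frame gives the same invariant.
1. K is the intersection of line YS and line TD ⇒ K = (-3/4, 0)
K = Y + t·(S−Y) with t = -3/4, so YK:KS = t:(1−t) = -3/4:7/4

YK:KS = -3/7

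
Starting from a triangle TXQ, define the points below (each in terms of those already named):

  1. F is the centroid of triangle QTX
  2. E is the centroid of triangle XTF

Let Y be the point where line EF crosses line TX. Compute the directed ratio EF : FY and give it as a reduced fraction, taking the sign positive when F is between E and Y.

Set T = (0, 0), X = (1, 0), Q = (0, 1); any affine frame gives the same invariant.
1. F is the centroid of triangle QTX ⇒ F = (1/3, 1/3)
2. E is the centroid of triangle XTF ⇒ E = (4/9, 1/9)
line EF meets TX at Y = (1/2, 0)
F = E + t·(Y−E) with t = -2, so EF:FY = -2:3

EF:FY = -2/3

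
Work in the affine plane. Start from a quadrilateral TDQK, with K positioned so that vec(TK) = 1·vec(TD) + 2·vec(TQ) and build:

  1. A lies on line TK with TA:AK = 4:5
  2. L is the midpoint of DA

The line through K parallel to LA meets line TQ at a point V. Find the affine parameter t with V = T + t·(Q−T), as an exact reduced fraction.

t = 18/5

Work in coordinates with T = (0, 0), D = (1, 0), Q = (0, 1), K = (1, 2).
1. A lies on line TK with TA:AK = 4:5 ⇒ A = (4/9, 8/9)
2. L is the midpoint of DA ⇒ L = (13/18, 4/9)
through K parallel to LA: direction (-5/18, 4/9); meets TQ at V = (0, 18/5)
V = T + t·(Q−T) with t = 18/5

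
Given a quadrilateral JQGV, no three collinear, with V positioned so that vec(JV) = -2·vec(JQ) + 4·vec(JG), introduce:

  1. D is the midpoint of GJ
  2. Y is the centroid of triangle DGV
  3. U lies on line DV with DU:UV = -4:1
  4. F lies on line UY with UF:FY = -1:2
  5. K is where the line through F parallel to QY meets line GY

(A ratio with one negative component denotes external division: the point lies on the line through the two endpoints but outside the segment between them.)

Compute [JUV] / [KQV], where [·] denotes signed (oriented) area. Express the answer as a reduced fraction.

[JUV]:[KQV] = -6/89

Work in coordinates with J = (0, 0), Q = (1, 0), G = (0, 1), V = (-2, 4).
1. D is the midpoint of GJ ⇒ D = (0, 1/2)
2. Y is the centroid of triangle DGV ⇒ Y = (-2/3, 11/6)
3. U lies on line DV with DU:UV = -4:1 ⇒ U = (-8/3, 31/6)
4. F lies on line UY with UF:FY = -1:2 ⇒ F = (-14/3, 17/2)
5. K is where the line through F parallel to QY meets line GY ⇒ K = (-142/9, 373/18)
2·[JUV] = -1/3, 2·[KQV] = 89/18
[JUV]:[KQV] = -1/3:89/18 = -6/89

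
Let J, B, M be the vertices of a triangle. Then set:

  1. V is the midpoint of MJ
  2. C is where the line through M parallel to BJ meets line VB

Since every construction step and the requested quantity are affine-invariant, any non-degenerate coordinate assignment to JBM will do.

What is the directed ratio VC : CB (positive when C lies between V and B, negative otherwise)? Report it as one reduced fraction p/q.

VC:CB = -1/2

Choose coordinates J = (0, 0), B = (1, 0), M = (0, 1).
1. V is the midpoint of MJ ⇒ V = (0, 1/2)
2. C is where the line through M parallel to BJ meets line VB ⇒ C = (-1, 1)
C = V + t·(B−V) with t = -1, so VC:CB = t:(1−t) = -1:2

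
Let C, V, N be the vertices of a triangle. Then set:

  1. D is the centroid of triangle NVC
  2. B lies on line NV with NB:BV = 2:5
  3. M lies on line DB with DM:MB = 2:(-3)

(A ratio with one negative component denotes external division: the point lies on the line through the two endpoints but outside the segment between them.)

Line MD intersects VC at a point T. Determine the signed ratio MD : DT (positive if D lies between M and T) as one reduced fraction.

Set C = (0, 0), V = (1, 0), N = (0, 1); any affine frame gives the same invariant.
1. D is the centroid of triangle NVC ⇒ D = (1/3, 1/3)
2. B lies on line NV with NB:BV = 2:5 ⇒ B = (2/7, 5/7)
3. M lies on line DB with DM:MB = 2:(-3) ⇒ M = (3/7, -3/7)
line MD meets VC at T = (3/8, 0)
D = M + t·(T−M) with t = 16/9, so MD:DT = 16/9:-7/9

MD:DT = -16/7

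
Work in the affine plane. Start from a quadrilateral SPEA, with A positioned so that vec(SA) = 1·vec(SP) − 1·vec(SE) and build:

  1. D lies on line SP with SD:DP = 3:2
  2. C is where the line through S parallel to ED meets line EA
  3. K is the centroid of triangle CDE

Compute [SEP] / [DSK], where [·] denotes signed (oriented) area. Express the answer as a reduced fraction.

Choose coordinates S = (0, 0), P = (1, 0), E = (0, 1), A = (1, -1).
1. D lies on line SP with SD:DP = 3:2 ⇒ D = (3/5, 0)
2. C is where the line through S parallel to ED meets line EA ⇒ C = (3, -5)
3. K is the centroid of triangle CDE ⇒ K = (6/5, -4/3)
2·[SEP] = -1, 2·[DSK] = 4/5
[SEP]:[DSK] = -1:4/5 = -5/4

[SEP]:[DSK] = -5/4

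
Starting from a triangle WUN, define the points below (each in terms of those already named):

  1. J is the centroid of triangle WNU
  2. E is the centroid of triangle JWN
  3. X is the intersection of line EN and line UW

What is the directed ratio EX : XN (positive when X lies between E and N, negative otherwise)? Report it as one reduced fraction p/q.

Set W = (0, 0), U = (1, 0), N = (0, 1); any affine frame gives the same invariant.
1. J is the centroid of triangle WNU ⇒ J = (1/3, 1/3)
2. E is the centroid of triangle JWN ⇒ E = (1/9, 4/9)
3. X is the intersection of line EN and line UW ⇒ X = (1/5, 0)
X = E + t·(N−E) with t = -4/5, so EX:XN = t:(1−t) = -4/5:9/5

EX:XN = -4/9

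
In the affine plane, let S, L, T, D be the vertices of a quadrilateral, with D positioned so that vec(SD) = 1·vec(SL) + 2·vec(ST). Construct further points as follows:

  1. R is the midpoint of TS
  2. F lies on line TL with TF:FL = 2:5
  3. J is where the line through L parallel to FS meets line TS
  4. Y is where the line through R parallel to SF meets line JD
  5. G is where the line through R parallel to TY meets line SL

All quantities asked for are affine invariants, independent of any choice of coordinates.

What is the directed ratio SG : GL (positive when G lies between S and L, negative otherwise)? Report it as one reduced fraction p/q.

SG:GL = -3/16

Assign S = (0, 0), L = (1, 0), T = (0, 1), D = (1, 2) — the answer is frame-independent, so this choice is without loss of generality.
1. R is the midpoint of TS ⇒ R = (0, 1/2)
2. F lies on line TL with TF:FL = 2:5 ⇒ F = (2/7, 5/7)
3. J is where the line through L parallel to FS meets line TS ⇒ J = (0, -5/2)
4. Y is where the line through R parallel to SF meets line JD ⇒ Y = (3/2, 17/4)
5. G is where the line through R parallel to TY meets line SL ⇒ G = (-3/13, 0)
G = S + t·(L−S) with t = -3/13, so SG:GL = t:(1−t) = -3/13:16/13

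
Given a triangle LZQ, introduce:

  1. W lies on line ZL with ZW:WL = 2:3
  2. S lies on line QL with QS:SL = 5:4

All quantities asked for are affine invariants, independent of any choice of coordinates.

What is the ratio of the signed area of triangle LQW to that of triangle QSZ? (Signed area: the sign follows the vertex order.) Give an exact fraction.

Work in coordinates with L = (0, 0), Z = (1, 0), Q = (0, 1).
1. W lies on line ZL with ZW:WL = 2:3 ⇒ W = (3/5, 0)
2. S lies on line QL with QS:SL = 5:4 ⇒ S = (0, 4/9)
2·[LQW] = -3/5, 2·[QSZ] = 5/9
[LQW]:[QSZ] = -3/5:5/9 = -27/25

[LQW]:[QSZ] = -27/25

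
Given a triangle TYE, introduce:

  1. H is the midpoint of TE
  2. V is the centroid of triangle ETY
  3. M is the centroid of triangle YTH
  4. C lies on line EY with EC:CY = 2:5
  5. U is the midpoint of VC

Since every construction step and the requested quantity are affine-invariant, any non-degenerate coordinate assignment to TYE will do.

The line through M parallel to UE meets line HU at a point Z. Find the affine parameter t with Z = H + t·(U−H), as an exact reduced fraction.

Assign T = (0, 0), Y = (1, 0), E = (0, 1) — the answer is frame-independent, so this choice is without loss of generality.
1. H is the midpoint of TE ⇒ H = (0, 1/2)
2. V is the centroid of triangle ETY ⇒ V = (1/3, 1/3)
3. M is the centroid of triangle YTH ⇒ M = (1/3, 1/6)
4. C lies on line EY with EC:CY = 2:5 ⇒ C = (2/7, 5/7)
5. U is the midpoint of VC ⇒ U = (13/42, 11/21)
through M parallel to UE: direction (-13/42, 10/21); meets HU at Z = (1/9, 119/234)
Z = H + t·(U−H) with t = 14/39

t = 14/39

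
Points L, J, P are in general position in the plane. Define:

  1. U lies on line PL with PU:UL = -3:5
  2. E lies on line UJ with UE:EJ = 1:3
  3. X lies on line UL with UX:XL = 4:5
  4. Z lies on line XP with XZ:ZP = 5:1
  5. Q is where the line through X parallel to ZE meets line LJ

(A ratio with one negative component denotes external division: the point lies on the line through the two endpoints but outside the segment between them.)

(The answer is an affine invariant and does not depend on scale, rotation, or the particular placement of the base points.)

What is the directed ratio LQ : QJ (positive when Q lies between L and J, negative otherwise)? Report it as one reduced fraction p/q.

LQ:QJ = -3/10

Choose coordinates L = (0, 0), J = (1, 0), P = (0, 1).
1. U lies on line PL with PU:UL = -3:5 ⇒ U = (0, 5/2)
2. E lies on line UJ with UE:EJ = 1:3 ⇒ E = (1/4, 15/8)
3. X lies on line UL with UX:XL = 4:5 ⇒ X = (0, 25/18)
4. Z lies on line XP with XZ:ZP = 5:1 ⇒ Z = (0, 115/108)
5. Q is where the line through X parallel to ZE meets line LJ ⇒ Q = (-3/7, 0)
Q = L + t·(J−L) with t = -3/7, so LQ:QJ = t:(1−t) = -3/7:10/7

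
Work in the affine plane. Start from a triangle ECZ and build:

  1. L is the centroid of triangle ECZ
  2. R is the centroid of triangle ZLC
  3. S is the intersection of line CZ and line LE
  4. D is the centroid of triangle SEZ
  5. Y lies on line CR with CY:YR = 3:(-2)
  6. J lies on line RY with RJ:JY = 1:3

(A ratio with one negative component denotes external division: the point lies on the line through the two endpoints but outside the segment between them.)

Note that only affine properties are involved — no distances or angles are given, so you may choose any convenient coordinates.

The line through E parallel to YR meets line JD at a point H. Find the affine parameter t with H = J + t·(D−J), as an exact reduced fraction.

t = 24/5

Assign E = (0, 0), C = (1, 0), Z = (0, 1) — the answer is frame-independent, so this choice is without loss of generality.
1. L is the centroid of triangle ECZ ⇒ L = (1/3, 1/3)
2. R is the centroid of triangle ZLC ⇒ R = (4/9, 4/9)
3. S is the intersection of line CZ and line LE ⇒ S = (1/2, 1/2)
4. D is the centroid of triangle SEZ ⇒ D = (1/6, 1/2)
5. Y lies on line CR with CY:YR = 3:(-2) ⇒ Y = (-2/3, 4/3)
6. J lies on line RY with RJ:JY = 1:3 ⇒ J = (1/6, 2/3)
through E parallel to YR: direction (10/9, -8/9); meets JD at H = (1/6, -2/15)
H = J + t·(D−J) with t = 24/5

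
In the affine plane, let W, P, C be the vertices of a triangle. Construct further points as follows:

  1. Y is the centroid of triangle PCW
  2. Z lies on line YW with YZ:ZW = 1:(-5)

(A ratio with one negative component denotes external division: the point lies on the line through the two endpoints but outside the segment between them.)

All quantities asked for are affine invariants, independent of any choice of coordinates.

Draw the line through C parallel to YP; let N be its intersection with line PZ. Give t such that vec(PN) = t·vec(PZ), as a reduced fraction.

t = 4

Work in coordinates with W = (0, 0), P = (1, 0), C = (0, 1).
1. Y is the centroid of triangle PCW ⇒ Y = (1/3, 1/3)
2. Z lies on line YW with YZ:ZW = 1:(-5) ⇒ Z = (5/12, 5/12)
through C parallel to YP: direction (2/3, -1/3); meets PZ at N = (-4/3, 5/3)
N = P + t·(Z−P) with t = 4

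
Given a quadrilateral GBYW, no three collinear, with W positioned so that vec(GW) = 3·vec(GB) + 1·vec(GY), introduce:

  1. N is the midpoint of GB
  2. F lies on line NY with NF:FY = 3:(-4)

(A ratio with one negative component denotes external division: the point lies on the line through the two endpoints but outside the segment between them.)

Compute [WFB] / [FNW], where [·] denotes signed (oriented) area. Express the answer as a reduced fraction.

[WFB]:[FNW] = 7/9

Work in coordinates with G = (0, 0), B = (1, 0), Y = (0, 1), W = (3, 1).
1. N is the midpoint of GB ⇒ N = (1/2, 0)
2. F lies on line NY with NF:FY = 3:(-4) ⇒ F = (2, -3)
2·[WFB] = -7, 2·[FNW] = -9
[WFB]:[FNW] = -7:-9 = 7/9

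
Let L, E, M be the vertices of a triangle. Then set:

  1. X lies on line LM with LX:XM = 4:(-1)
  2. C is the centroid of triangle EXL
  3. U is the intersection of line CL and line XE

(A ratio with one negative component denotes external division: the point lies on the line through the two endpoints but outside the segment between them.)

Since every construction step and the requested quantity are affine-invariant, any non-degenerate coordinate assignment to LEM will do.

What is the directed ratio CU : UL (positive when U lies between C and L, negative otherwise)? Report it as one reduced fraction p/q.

CU:UL = -1/3

Set L = (0, 0), E = (1, 0), M = (0, 1); any affine frame gives the same invariant.
1. X lies on line LM with LX:XM = 4:(-1) ⇒ X = (0, 4/3)
2. C is the centroid of triangle EXL ⇒ C = (1/3, 4/9)
3. U is the intersection of line CL and line XE ⇒ U = (1/2, 2/3)
U = C + t·(L−C) with t = -1/2, so CU:UL = t:(1−t) = -1/2:3/2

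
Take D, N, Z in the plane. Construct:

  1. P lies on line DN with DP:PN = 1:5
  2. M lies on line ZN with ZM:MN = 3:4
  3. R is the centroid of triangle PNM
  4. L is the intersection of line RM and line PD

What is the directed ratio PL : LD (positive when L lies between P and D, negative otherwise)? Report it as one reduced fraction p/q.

Choose coordinates D = (0, 0), N = (1, 0), Z = (0, 1).
1. P lies on line DN with DP:PN = 1:5 ⇒ P = (1/6, 0)
2. M lies on line ZN with ZM:MN = 3:4 ⇒ M = (3/7, 4/7)
3. R is the centroid of triangle PNM ⇒ R = (67/126, 4/21)
4. L is the intersection of line RM and line PD ⇒ L = (7/12, 0)
L = P + t·(D−P) with t = -5/2, so PL:LD = t:(1−t) = -5/2:7/2

PL:LD = -5/7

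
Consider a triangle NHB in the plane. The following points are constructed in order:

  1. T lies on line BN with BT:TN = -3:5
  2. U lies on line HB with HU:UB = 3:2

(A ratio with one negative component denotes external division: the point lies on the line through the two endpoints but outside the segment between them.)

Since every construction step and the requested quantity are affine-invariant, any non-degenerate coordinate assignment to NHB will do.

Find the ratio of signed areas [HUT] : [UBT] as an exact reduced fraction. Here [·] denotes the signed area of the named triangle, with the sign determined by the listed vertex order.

Set N = (0, 0), H = (1, 0), B = (0, 1); any affine frame gives the same invariant.
1. T lies on line BN with BT:TN = -3:5 ⇒ T = (0, 5/2)
2. U lies on line HB with HU:UB = 3:2 ⇒ U = (2/5, 3/5)
2·[HUT] = -9/10, 2·[UBT] = -3/5
[HUT]:[UBT] = -9/10:-3/5 = 3/2

[HUT]:[UBT] = 3/2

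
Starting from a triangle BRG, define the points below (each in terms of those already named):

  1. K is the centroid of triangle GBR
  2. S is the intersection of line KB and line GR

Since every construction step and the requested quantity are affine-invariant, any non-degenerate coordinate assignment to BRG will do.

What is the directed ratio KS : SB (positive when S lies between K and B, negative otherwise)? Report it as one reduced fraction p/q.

Work in coordinates with B = (0, 0), R = (1, 0), G = (0, 1).
1. K is the centroid of triangle GBR ⇒ K = (1/3, 1/3)
2. S is the intersection of line KB and line GR ⇒ S = (1/2, 1/2)
S = K + t·(B−K) with t = -1/2, so KS:SB = t:(1−t) = -1/2:3/2

KS:SB = -1/3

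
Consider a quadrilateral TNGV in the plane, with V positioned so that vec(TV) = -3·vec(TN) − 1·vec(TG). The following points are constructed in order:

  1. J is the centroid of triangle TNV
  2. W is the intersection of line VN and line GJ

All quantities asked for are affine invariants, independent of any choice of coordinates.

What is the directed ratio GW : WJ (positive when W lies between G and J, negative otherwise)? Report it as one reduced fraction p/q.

Choose coordinates T = (0, 0), N = (1, 0), G = (0, 1), V = (-3, -1).
1. J is the centroid of triangle TNV ⇒ J = (-2/3, -1/3)
2. W is the intersection of line VN and line GJ ⇒ W = (-5/7, -3/7)
W = G + t·(J−G) with t = 15/14, so GW:WJ = t:(1−t) = 15/14:-1/14

GW:WJ = -15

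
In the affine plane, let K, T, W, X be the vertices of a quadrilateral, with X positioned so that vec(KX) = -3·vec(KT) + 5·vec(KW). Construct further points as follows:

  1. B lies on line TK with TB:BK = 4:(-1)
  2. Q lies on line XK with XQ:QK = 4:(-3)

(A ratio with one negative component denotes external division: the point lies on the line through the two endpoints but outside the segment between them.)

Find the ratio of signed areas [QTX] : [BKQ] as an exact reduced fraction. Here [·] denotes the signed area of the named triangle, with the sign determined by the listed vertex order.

Assign K = (0, 0), T = (1, 0), W = (0, 1), X = (-3, 5) — the answer is frame-independent, so this choice is without loss of generality.
1. B lies on line TK with TB:BK = 4:(-1) ⇒ B = (-1/3, 0)
2. Q lies on line XK with XQ:QK = 4:(-3) ⇒ Q = (9, -15)
2·[QTX] = 20, 2·[BKQ] = -5
[QTX]:[BKQ] = 20:-5 = -4

[QTX]:[BKQ] = -4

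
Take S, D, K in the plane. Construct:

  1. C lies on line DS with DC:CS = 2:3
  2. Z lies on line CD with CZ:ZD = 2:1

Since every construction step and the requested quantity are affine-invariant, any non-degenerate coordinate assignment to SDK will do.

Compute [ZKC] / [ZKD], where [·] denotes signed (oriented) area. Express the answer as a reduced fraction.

[ZKC]:[ZKD] = -2

Set S = (0, 0), D = (1, 0), K = (0, 1); any affine frame gives the same invariant.
1. C lies on line DS with DC:CS = 2:3 ⇒ C = (3/5, 0)
2. Z lies on line CD with CZ:ZD = 2:1 ⇒ Z = (13/15, 0)
2·[ZKC] = 4/15, 2·[ZKD] = -2/15
[ZKC]:[ZKD] = 4/15:-2/15 = -2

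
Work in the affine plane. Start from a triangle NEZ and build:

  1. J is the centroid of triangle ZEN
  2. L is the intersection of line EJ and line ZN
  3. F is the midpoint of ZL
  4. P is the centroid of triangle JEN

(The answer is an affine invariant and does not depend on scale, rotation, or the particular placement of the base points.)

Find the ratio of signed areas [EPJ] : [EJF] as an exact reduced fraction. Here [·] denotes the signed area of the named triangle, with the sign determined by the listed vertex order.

[EPJ]:[EJF] = 2/3

Work in coordinates with N = (0, 0), E = (1, 0), Z = (0, 1).
1. J is the centroid of triangle ZEN ⇒ J = (1/3, 1/3)
2. L is the intersection of line EJ and line ZN ⇒ L = (0, 1/2)
3. F is the midpoint of ZL ⇒ F = (0, 3/4)
4. P is the centroid of triangle JEN ⇒ P = (4/9, 1/9)
2·[EPJ] = -1/9, 2·[EJF] = -1/6
[EPJ]:[EJF] = -1/9:-1/6 = 2/3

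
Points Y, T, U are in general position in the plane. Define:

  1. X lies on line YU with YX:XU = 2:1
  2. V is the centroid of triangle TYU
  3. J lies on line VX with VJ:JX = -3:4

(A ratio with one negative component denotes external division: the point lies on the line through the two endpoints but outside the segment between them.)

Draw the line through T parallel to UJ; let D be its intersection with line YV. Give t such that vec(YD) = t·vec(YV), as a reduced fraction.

Work in coordinates with Y = (0, 0), T = (1, 0), U = (0, 1).
1. X lies on line YU with YX:XU = 2:1 ⇒ X = (0, 2/3)
2. V is the centroid of triangle TYU ⇒ V = (1/3, 1/3)
3. J lies on line VX with VJ:JX = -3:4 ⇒ J = (4/3, -2/3)
through T parallel to UJ: direction (4/3, -5/3); meets YV at D = (5/9, 5/9)
D = Y + t·(V−Y) with t = 5/3

t = 5/3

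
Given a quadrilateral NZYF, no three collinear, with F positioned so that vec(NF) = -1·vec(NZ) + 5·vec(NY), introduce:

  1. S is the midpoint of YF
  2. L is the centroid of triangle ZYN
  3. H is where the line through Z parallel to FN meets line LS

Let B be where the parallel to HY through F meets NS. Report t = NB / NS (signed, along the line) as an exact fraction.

Assign N = (0, 0), Z = (1, 0), Y = (0, 1), F = (-1, 5) — the answer is frame-independent, so this choice is without loss of generality.
1. S is the midpoint of YF ⇒ S = (-1/2, 3)
2. L is the centroid of triangle ZYN ⇒ L = (1/3, 1/3)
3. H is where the line through Z parallel to FN meets line LS ⇒ H = (2, -5)
through F parallel to HY: direction (-2, 6); meets NS at B = (-2/3, 4)
B = N + t·(S−N) with t = 4/3

t = 4/3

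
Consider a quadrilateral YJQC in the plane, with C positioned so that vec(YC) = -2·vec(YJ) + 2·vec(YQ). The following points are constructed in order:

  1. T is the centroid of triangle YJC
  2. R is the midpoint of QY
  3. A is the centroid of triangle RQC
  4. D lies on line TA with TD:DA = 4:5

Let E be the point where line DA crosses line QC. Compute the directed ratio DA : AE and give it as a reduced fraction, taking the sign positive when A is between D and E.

DA:AE = 10/9

Choose coordinates Y = (0, 0), J = (1, 0), Q = (0, 1), C = (-2, 2).
1. T is the centroid of triangle YJC ⇒ T = (-1/3, 2/3)
2. R is the midpoint of QY ⇒ R = (0, 1/2)
3. A is the centroid of triangle RQC ⇒ A = (-2/3, 7/6)
4. D lies on line TA with TD:DA = 4:5 ⇒ D = (-13/27, 8/9)
line DA meets QC at E = (-5/6, 17/12)
A = D + t·(E−D) with t = 10/19, so DA:AE = 10/19:9/19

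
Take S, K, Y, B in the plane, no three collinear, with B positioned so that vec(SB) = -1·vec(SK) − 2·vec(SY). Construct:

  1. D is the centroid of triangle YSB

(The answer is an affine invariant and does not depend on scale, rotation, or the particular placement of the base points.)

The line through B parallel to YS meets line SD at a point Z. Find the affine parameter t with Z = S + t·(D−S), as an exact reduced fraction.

t = 3

Choose coordinates S = (0, 0), K = (1, 0), Y = (0, 1), B = (-1, -2).
1. D is the centroid of triangle YSB ⇒ D = (-1/3, -1/3)
through B parallel to YS: direction (0, -1); meets SD at Z = (-1, -1)
Z = S + t·(D−S) with t = 3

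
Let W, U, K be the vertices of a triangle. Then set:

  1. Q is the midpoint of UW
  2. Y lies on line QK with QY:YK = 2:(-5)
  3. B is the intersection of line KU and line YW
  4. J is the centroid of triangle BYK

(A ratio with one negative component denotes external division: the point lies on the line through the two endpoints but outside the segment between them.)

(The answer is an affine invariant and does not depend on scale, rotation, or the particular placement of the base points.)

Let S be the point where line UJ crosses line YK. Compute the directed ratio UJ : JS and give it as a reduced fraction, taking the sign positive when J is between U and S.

Assign W = (0, 0), U = (1, 0), K = (0, 1) — the answer is frame-independent, so this choice is without loss of generality.
1. Q is the midpoint of UW ⇒ Q = (1/2, 0)
2. Y lies on line QK with QY:YK = 2:(-5) ⇒ Y = (5/6, -2/3)
3. B is the intersection of line KU and line YW ⇒ B = (5, -4)
4. J is the centroid of triangle BYK ⇒ J = (35/18, -11/9)
line UJ meets YK at S = (-5/12, 11/6)
J = U + t·(S−U) with t = -2/3, so UJ:JS = -2/3:5/3

UJ:JS = -2/5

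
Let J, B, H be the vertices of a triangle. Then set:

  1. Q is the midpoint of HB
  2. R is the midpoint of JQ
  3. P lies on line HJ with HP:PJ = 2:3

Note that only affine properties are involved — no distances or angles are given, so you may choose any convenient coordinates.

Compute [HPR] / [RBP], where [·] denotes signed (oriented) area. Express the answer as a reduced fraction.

[HPR]:[RBP] = 1/2

Choose coordinates J = (0, 0), B = (1, 0), H = (0, 1).
1. Q is the midpoint of HB ⇒ Q = (1/2, 1/2)
2. R is the midpoint of JQ ⇒ R = (1/4, 1/4)
3. P lies on line HJ with HP:PJ = 2:3 ⇒ P = (0, 3/5)
2·[HPR] = 1/10, 2·[RBP] = 1/5
[HPR]:[RBP] = 1/10:1/5 = 1/2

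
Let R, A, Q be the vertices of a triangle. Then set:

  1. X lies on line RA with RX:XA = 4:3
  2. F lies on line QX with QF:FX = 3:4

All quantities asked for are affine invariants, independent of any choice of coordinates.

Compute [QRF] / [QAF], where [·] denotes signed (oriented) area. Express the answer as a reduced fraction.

Work in coordinates with R = (0, 0), A = (1, 0), Q = (0, 1).
1. X lies on line RA with RX:XA = 4:3 ⇒ X = (4/7, 0)
2. F lies on line QX with QF:FX = 3:4 ⇒ F = (12/49, 4/7)
2·[QRF] = 12/49, 2·[QAF] = -9/49
[QRF]:[QAF] = 12/49:-9/49 = -4/3

[QRF]:[QAF] = -4/3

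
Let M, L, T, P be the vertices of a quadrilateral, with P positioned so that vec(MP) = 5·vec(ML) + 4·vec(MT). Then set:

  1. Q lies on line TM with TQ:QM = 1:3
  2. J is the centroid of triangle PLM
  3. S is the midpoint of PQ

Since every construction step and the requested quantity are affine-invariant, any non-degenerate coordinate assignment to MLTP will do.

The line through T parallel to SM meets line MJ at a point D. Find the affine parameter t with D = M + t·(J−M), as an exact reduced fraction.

Assign M = (0, 0), L = (1, 0), T = (0, 1), P = (5, 4) — the answer is frame-independent, so this choice is without loss of generality.
1. Q lies on line TM with TQ:QM = 1:3 ⇒ Q = (0, 3/4)
2. J is the centroid of triangle PLM ⇒ J = (2, 4/3)
3. S is the midpoint of PQ ⇒ S = (5/2, 19/8)
through T parallel to SM: direction (-5/2, -19/8); meets MJ at D = (-60/17, -40/17)
D = M + t·(J−M) with t = -30/17

t = -30/17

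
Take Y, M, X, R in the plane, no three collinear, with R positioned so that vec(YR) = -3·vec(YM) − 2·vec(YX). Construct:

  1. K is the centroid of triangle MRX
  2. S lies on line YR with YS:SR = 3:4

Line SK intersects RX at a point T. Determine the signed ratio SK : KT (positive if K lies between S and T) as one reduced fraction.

SK:KT = -1/7

Set Y = (0, 0), M = (1, 0), X = (0, 1), R = (-3, -2); any affine frame gives the same invariant.
1. K is the centroid of triangle MRX ⇒ K = (-2/3, -1/3)
2. S lies on line YR with YS:SR = 3:4 ⇒ S = (-9/7, -6/7)
line SK meets RX at T = (-5, -4)
K = S + t·(T−S) with t = -1/6, so SK:KT = -1/6:7/6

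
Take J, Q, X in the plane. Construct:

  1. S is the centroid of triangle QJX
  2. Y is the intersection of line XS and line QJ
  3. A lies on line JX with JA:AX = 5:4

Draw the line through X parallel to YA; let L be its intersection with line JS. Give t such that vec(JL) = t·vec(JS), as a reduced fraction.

t = 27/19

Choose coordinates J = (0, 0), Q = (1, 0), X = (0, 1).
1. S is the centroid of triangle QJX ⇒ S = (1/3, 1/3)
2. Y is the intersection of line XS and line QJ ⇒ Y = (1/2, 0)
3. A lies on line JX with JA:AX = 5:4 ⇒ A = (0, 5/9)
through X parallel to YA: direction (-1/2, 5/9); meets JS at L = (9/19, 9/19)
L = J + t·(S−J) with t = 27/19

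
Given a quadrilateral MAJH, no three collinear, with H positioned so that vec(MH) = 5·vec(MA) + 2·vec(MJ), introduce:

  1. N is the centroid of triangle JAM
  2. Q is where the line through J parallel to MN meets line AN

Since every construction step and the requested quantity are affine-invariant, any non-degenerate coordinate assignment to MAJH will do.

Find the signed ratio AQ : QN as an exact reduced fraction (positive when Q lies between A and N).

AQ:QN = -2

Choose coordinates M = (0, 0), A = (1, 0), J = (0, 1), H = (5, 2).
1. N is the centroid of triangle JAM ⇒ N = (1/3, 1/3)
2. Q is where the line through J parallel to MN meets line AN ⇒ Q = (-1/3, 2/3)
Q = A + t·(N−A) with t = 2, so AQ:QN = t:(1−t) = 2:-1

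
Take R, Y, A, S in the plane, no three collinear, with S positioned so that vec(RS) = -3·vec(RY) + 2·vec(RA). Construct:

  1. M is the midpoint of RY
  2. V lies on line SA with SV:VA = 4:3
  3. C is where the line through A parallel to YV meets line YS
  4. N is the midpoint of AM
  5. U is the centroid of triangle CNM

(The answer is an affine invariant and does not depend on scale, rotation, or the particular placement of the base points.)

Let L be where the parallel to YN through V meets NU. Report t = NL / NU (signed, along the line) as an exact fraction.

Assign R = (0, 0), Y = (1, 0), A = (0, 1), S = (-3, 2) — the answer is frame-independent, so this choice is without loss of generality.
1. M is the midpoint of RY ⇒ M = (1/2, 0)
2. V lies on line SA with SV:VA = 4:3 ⇒ V = (-9/7, 10/7)
3. C is where the line through A parallel to YV meets line YS ⇒ C = (4, -3/2)
4. N is the midpoint of AM ⇒ N = (1/4, 1/2)
5. U is the centroid of triangle CNM ⇒ U = (19/12, -1/3)
through V parallel to YN: direction (-3/4, 1/2); meets NU at L = (-57/28, 27/14)
L = N + t·(U−N) with t = -12/7

t = -12/7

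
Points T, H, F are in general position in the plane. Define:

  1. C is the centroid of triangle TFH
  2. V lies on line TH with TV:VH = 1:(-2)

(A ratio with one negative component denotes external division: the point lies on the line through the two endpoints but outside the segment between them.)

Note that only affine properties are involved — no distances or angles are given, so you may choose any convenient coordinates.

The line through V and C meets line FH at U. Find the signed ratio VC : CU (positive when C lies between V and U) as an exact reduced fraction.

Set T = (0, 0), H = (1, 0), F = (0, 1); any affine frame gives the same invariant.
1. C is the centroid of triangle TFH ⇒ C = (1/3, 1/3)
2. V lies on line TH with TV:VH = 1:(-2) ⇒ V = (-1, 0)
line VC meets FH at U = (3/5, 2/5)
C = V + t·(U−V) with t = 5/6, so VC:CU = 5/6:1/6

VC:CU = 5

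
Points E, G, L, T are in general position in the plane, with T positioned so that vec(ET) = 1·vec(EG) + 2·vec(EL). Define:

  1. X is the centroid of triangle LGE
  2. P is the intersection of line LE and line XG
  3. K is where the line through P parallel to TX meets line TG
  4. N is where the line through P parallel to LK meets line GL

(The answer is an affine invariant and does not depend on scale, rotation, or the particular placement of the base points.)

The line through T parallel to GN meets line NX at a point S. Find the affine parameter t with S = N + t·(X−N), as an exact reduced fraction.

Set E = (0, 0), G = (1, 0), L = (0, 1), T = (1, 2); any affine frame gives the same invariant.
1. X is the centroid of triangle LGE ⇒ X = (1/3, 1/3)
2. P is the intersection of line LE and line XG ⇒ P = (0, 1/2)
3. K is where the line through P parallel to TX meets line TG ⇒ K = (1, 3)
4. N is where the line through P parallel to LK meets line GL ⇒ N = (1/6, 5/6)
through T parallel to GN: direction (-5/6, 5/6); meets NX at S = (-5/6, 23/6)
S = N + t·(X−N) with t = -6

t = -6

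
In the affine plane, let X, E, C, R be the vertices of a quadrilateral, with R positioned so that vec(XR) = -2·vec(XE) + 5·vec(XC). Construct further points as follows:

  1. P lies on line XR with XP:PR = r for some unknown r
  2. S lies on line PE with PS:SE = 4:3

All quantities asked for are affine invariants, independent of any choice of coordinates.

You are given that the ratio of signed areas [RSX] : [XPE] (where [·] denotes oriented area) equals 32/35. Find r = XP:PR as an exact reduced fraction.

Work in coordinates with X = (0, 0), E = (1, 0), C = (0, 1), R = (-2, 5).
1. With XP:PR = r, write λ = r/(r+1) so P = X + λ·(R−X); P is affine-linear in λ
2. S lies on line PE with PS:SE = 4:3 ⇒ S is an affine combination of earlier points and hence also affine-linear in λ
Every point depending on P is an affine combination of P and λ-independent points, so each such coordinate is linear in λ; the λ² term in each signed area is a multiple of (R−X)×(R−X) = 0, so 2·[RSX] and 2·[XPE] are each linear in λ. Evaluating at λ=0 and λ=1:
  2·[RSX] = -20/7,   2·[XPE] = -5·λ
So [RSX]:[XPE] = (-20/7) / (-5·λ). Setting this equal to 32/35:
  -20/7 = 32/35·(-5·λ)  ⇒  λ = 5/8
Then r = λ/(1−λ) = (5/8)/(3/8) = 5/3. Check: with r = 5/3, P = (-5/4, 25/8) and [RSX]:[XPE] = 32/35 as required.

r = 5/3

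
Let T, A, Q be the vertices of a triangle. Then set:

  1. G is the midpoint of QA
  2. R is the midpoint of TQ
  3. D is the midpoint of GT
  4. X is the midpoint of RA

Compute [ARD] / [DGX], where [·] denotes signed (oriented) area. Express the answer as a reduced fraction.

Choose coordinates T = (0, 0), A = (1, 0), Q = (0, 1).
1. G is the midpoint of QA ⇒ G = (1/2, 1/2)
2. R is the midpoint of TQ ⇒ R = (0, 1/2)
3. D is the midpoint of GT ⇒ D = (1/4, 1/4)
4. X is the midpoint of RA ⇒ X = (1/2, 1/4)
2·[ARD] = 1/8, 2·[DGX] = -1/16
[ARD]:[DGX] = 1/8:-1/16 = -2

[ARD]:[DGX] = -2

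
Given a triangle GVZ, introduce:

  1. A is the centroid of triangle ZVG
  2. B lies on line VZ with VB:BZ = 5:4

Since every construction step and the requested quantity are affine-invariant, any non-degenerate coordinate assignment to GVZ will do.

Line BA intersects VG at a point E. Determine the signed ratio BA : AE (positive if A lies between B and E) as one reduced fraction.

BA:AE = 2/3

Choose coordinates G = (0, 0), V = (1, 0), Z = (0, 1).
1. A is the centroid of triangle ZVG ⇒ A = (1/3, 1/3)
2. B lies on line VZ with VB:BZ = 5:4 ⇒ B = (4/9, 5/9)
line BA meets VG at E = (1/6, 0)
A = B + t·(E−B) with t = 2/5, so BA:AE = 2/5:3/5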